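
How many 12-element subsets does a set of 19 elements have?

50388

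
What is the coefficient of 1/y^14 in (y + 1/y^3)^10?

210

General term: C(10,j)·(y)^j·(1/y^3)^(10-j), with y-exponent 1j − 3(10−j) = 4j − 30.
Set 4j − 30 = -14: j = 4.
C(10,4) = 210; 1^4 = 1; 1^6 = 1.
Coefficient = 210 · 1 · 1 = 210.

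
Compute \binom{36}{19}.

C(36,19) = C(36,17) by symmetry.
C(36,17) = (36·35·34·33·32·31·30·29·28·27·26·25·24·23·22·21·20) / 17! = 3058021453718104473600000 / 355687428096000 = 8597496600.

8597496600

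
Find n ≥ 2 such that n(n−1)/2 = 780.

n(n−1)/2 = 780 ⇒ n(n−1) = 1560. Since 40·39 = 1560, n = 40.

40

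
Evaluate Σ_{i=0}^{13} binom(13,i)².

By Vandermonde's identity, Σ C(13,i)² = C(26,13) = 10400600.

10400600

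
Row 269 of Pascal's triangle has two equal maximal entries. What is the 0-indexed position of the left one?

134

For odd n = 269, C(269,i) peaks at i = (n−1)/2 and (n+1)/2; the lower is 134.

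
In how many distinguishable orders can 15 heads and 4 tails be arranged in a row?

3876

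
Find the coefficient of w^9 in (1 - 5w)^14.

-3910156250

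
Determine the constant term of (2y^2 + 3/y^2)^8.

General term: C(8,j)·(2y^2)^j·(3/y^2)^(8-j), with y-exponent 2j − 2(8−j) = 4j − 16.
Set 4j − 16 = 0: j = 4.
C(8,4) = 70; 2^4 = 16; 3^4 = 81.
Coefficient = 70 · 16 · 81 = 90720.

90720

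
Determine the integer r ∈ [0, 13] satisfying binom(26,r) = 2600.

C(26,r) increases on 0 ≤ r ≤ 13. C(26,2) = 325 and C(26,3) = 2600, so r = 3.

3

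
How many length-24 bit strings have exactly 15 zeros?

Choose the 15 positions: C(24,15) = 1307504.

1307504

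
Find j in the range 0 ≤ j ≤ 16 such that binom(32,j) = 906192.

C(32,j) increases on 0 ≤ j ≤ 16. C(32,5) = 201376 and C(32,6) = 906192, so j = 6.

6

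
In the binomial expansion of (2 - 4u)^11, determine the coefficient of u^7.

The general term is C(11,j)·(2)^j·(-4u)^(11-j); the u^7 term has j = 4.
C(11,4) = 330.
Coefficient = C(11,4) · 2^4 · (-4)^7 = 330 · 16 · (-16384) = -86507520.

-86507520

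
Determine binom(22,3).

C(22,3) = (22·21·20) / 3! = 9240 / 6 = 1540.

1540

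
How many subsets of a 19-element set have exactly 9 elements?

92378

Choose the 9 positions: C(19,9) = 92378.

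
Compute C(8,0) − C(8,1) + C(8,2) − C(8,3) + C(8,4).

The partial alternating sum Σ_{k=0}^{4} (−1)^k C(8,k) = (−1)^4 C(7,4) = 35.

35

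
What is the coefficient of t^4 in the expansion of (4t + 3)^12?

831409920

The general term is C(12,j)·(4t)^j·(3)^(12-j); the t^4 term has j = 4.
C(12,4) = 495.
Coefficient = C(12,4) · 4^4 · 3^8 = 495 · 256 · 6561 = 831409920.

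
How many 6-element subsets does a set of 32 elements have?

906192

C(32,6) = (32·31·30·29·28·27) / 6! = 652458240 / 720 = 906192.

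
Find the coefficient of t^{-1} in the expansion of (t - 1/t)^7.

General term: C(7,j)·(t)^j·(-1/t)^(7-j), with t-exponent 1j − 1(7−j) = 2j − 7.
Set 2j − 7 = -1: j = 3.
C(7,3) = 35; 1^3 = 1; (-1)^4 = 1.
Coefficient = 35 · 1 · 1 = 35.

35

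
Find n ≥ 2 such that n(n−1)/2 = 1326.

52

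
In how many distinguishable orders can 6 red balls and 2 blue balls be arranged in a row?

Choose positions for the red balls: C(8,6) = 28.

28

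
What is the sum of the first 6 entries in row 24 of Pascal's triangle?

55455

1 + 24 + 276 + 2024 + 10626 + 42504 = 55455.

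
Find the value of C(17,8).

C(17,8) = (17·16·15·14·13·12·11·10) / 8! = 980179200 / 40320 = 24310.

24310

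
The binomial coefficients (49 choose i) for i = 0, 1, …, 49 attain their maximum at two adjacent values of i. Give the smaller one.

24

For odd n = 49, C(49,i) peaks at i = (n−1)/2 and (n+1)/2; the smaller is 24.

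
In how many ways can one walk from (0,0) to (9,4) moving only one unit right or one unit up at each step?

715

Each path is a sequence of 13 steps with 9 rights: C(13,9) = 715.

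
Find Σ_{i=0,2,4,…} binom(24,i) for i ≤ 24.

Even-i terms of row 24 sum to 2^23 = 8388608.

8388608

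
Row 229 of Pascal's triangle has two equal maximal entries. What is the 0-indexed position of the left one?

114

For odd n = 229, C(229,r) peaks at r = (n−1)/2 and (n+1)/2; the lesser is 114.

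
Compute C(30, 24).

C(30,24) = C(30,6) by symmetry.
C(30,6) = (30·29·28·27·26·25) / 6! = 427518000 / 720 = 593775.

593775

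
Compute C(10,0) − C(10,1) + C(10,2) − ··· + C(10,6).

84

The partial alternating sum Σ_{k=0}^{6} (−1)^k C(10,k) = (−1)^6 C(9,6) = 84.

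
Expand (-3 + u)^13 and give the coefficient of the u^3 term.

16888014

The general term is C(13,j)·(-3)^j·(u)^(13-j); the u^3 term has j = 10.
C(13,10) = 286.
Coefficient = C(13,10) · (-3)^10 = 286 · 59049 = 16888014.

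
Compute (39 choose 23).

37711260990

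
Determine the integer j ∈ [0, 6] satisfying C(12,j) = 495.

C(12,j) increases on 0 ≤ j ≤ 6. C(12,3) = 220 and C(12,4) = 495, so j = 4.

4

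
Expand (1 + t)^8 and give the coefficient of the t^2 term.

The general term is C(8,j)·(1)^j·(t)^(8-j); the t^2 term has j = 6.
C(8,6) = 28.
Coefficient = C(8,6) = 28.

28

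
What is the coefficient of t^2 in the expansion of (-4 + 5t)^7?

The general term is C(7,j)·(-4)^j·(5t)^(7-j); the t^2 term has j = 5.
C(7,5) = 21.
Coefficient = C(7,5) · (-4)^5 · 5^2 = 21 · (-1024) · 25 = -537600.

-537600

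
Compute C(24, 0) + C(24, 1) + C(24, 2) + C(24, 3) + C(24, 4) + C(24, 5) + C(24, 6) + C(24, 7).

536155

1 + 24 + 276 + 2024 + 10626 + 42504 + 134596 + 346104 = 536155.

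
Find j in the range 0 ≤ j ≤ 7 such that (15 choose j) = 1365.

C(15,j) increases on 0 ≤ j ≤ 7. C(15,3) = 455 and C(15,4) = 1365, so j = 4.

4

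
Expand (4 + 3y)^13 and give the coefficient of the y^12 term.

27634932

The general term is C(13,j)·(4)^j·(3y)^(13-j); the y^12 term has j = 1.
C(13,1) = 13.
Coefficient = C(13,1) · 4^1 · 3^12 = 13 · 4 · 531441 = 27634932.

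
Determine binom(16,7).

11440

C(16,7) = (16·15·14·13·12·11·10) / 7! = 57657600 / 5040 = 11440.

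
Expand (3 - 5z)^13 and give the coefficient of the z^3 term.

-2111001750

The general term is C(13,j)·(3)^j·(-5z)^(13-j); the z^3 term has j = 10.
C(13,10) = 286.
Coefficient = C(13,10) · 3^10 · (-5)^3 = 286 · 59049 · (-125) = -2111001750.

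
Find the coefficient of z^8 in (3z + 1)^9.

The general term is C(9,j)·(3z)^j·(1)^(9-j); the z^8 term has j = 8.
C(9,8) = 9.
Coefficient = C(9,8) · 3^8 = 9 · 6561 = 59049.

59049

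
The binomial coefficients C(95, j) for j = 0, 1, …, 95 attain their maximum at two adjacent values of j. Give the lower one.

For odd n = 95, C(95,j) peaks at j = (n−1)/2 and (n+1)/2; the lower is 47.

47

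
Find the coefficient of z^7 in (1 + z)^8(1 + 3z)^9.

2175128

Coefficient of z^7 = Σ_{j} C(8,j)·1^j·C(9,7-j)·3^(7-j) for j from 0 to 7.
= 78732 + 489888 + 857304 + 571536 + 158760 + 18144 + 756 + 8 = 2175128.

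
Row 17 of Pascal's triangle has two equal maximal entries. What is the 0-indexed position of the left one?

For odd n = 17, C(17,i) peaks at i = (n−1)/2 and (n+1)/2; the smaller is 8.

8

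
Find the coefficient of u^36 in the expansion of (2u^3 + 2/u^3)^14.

General term: C(14,j)·(2u^3)^j·(2/u^3)^(14-j), with u-exponent 3j − 3(14−j) = 6j − 42.
Set 6j − 42 = 36: j = 13.
C(14,13) = 14; 2^13 = 8192; 2^1 = 2.
Coefficient = 14 · 8192 · 2 = 229376.

229376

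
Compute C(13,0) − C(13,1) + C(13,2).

66

The partial alternating sum Σ_{k=0}^{2} (−1)^k C(13,k) = (−1)^2 C(12,2) = 66.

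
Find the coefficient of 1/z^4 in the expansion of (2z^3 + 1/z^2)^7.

84

General term: C(7,j)·(2z^3)^j·(1/z^2)^(7-j), with z-exponent 3j − 2(7−j) = 5j − 14.
Set 5j − 14 = -4: j = 2.
C(7,2) = 21; 2^2 = 4; 1^5 = 1.
Coefficient = 21 · 4 · 1 = 84.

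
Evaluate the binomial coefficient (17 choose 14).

C(17,14) = C(17,3) by symmetry.
C(17,3) = (17·16·15) / 3! = 4080 / 6 = 680.

680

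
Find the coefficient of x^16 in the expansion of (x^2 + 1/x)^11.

55

General term: C(11,j)·(x^2)^j·(1/x)^(11-j), with x-exponent 2j − 1(11−j) = 3j − 11.
Set 3j − 11 = 16: j = 9.
C(11,9) = 55; 1^9 = 1; 1^2 = 1.
Coefficient = 55 · 1 · 1 = 55.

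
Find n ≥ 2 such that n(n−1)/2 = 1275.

n(n−1)/2 = 1275 ⇒ n(n−1) = 2550. Since 51·50 = 2550, n = 51.

51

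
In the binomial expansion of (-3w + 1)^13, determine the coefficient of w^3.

The general term is C(13,j)·(-3w)^j·(1)^(13-j); the w^3 term has j = 3.
C(13,3) = 286.
Coefficient = C(13,3) · (-3)^3 = 286 · (-27) = -7722.

-7722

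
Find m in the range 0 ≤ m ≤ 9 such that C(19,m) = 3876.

4

C(19,m) increases on 0 ≤ m ≤ 9. C(19,3) = 969 and C(19,4) = 3876, so m = 4.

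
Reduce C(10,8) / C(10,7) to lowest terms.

C(n,k+1)/C(n,k) = (n−k)/(k+1) = (10−7)/(7+1) = 3/8.

3/8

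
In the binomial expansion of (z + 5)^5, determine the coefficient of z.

The general term is C(5,j)·(z)^j·(5)^(5-j); the z^1 term has j = 1.
C(5,1) = 5.
Coefficient = C(5,1) · 5^4 = 5 · 625 = 3125.

3125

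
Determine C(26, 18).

1562275

C(26,18) = C(26,8) by symmetry.
C(26,8) = (26·25·24·23·22·21·20·19) / 8! = 62990928000 / 40320 = 1562275.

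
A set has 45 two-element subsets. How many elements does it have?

n(n−1)/2 = 45 ⇒ n(n−1) = 90. Since 10·9 = 90, n = 10.

10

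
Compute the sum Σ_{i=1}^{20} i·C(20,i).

10485760

Differentiating (1+x)^20 and setting x=1: Σ i·C(20,i) = 20·2^19 = 10485760.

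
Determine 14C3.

C(14,3) = (14·13·12) / 3! = 2184 / 6 = 364.

364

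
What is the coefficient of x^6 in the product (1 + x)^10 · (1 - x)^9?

Coefficient of x^6 = Σ_{j} C(10,j)·1^j·C(9,6-j)·(-1)^(6-j) for j from 0 to 6.
= 84 + (-1260) + 5670 + (-10080) + 7560 + (-2268) + 210 = -84.

-84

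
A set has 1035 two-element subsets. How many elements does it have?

46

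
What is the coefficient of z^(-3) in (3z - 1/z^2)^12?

-1732104

General term: C(12,j)·(3z)^j·(-1/z^2)^(12-j), with z-exponent 1j − 2(12−j) = 3j − 24.
Set 3j − 24 = -3: j = 7.
C(12,7) = 792; 3^7 = 2187; (-1)^5 = -1.
Coefficient = 792 · 2187 · (-1) = -1732104.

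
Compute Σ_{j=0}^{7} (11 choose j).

1816

1 + 11 + 55 + 165 + 330 + 462 + 462 + 330 = 1816.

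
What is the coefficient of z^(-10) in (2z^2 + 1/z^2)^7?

14

General term: C(7,j)·(2z^2)^j·(1/z^2)^(7-j), with z-exponent 2j − 2(7−j) = 4j − 14.
Set 4j − 14 = -10: j = 1.
C(7,1) = 7; 2^1 = 2; 1^6 = 1.
Coefficient = 7 · 2 · 1 = 14.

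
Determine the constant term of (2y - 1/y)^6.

-160

General term: C(6,j)·(2y)^j·(-1/y)^(6-j), with y-exponent 1j − 1(6−j) = 2j − 6.
Set 2j − 6 = 0: j = 3.
C(6,3) = 20; 2^3 = 8; (-1)^3 = -1.
Coefficient = 20 · 8 · (-1) = -160.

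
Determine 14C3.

364

C(14,3) = (14·13·12) / 3! = 2184 / 6 = 364.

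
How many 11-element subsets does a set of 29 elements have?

C(29,11) = (29·28·27·26·25·24·23·22·21·20·19) / 11! = 1381013105472000 / 39916800 = 34597290.

34597290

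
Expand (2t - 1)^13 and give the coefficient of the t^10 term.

The general term is C(13,j)·(2t)^j·(-1)^(13-j); the t^10 term has j = 10.
C(13,10) = 286.
Coefficient = C(13,10) · 2^10 · (-1)^3 = 286 · 1024 · (-1) = -292864.

-292864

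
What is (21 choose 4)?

5985

C(21,4) = (21·20·19·18) / 4! = 143640 / 24 = 5985.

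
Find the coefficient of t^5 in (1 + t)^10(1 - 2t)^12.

Coefficient of t^5 = Σ_{j} C(10,j)·1^j·C(12,5-j)·(-2)^(5-j) for j from 0 to 5.
= (-25344) + 79200 + (-79200) + 31680 + (-5040) + 252 = 1548.

1548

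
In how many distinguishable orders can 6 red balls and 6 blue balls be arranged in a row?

924

Choose positions for the red balls: C(12,6) = 924.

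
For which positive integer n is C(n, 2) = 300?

25

n(n−1)/2 = 300 ⇒ n(n−1) = 600. Since 25·24 = 600, n = 25.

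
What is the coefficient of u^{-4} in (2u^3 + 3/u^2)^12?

General term: C(12,j)·(2u^3)^j·(3/u^2)^(12-j), with u-exponent 3j − 2(12−j) = 5j − 24.
Set 5j − 24 = -4: j = 4.
C(12,4) = 495; 2^4 = 16; 3^8 = 6561.
Coefficient = 495 · 16 · 6561 = 51963120.

51963120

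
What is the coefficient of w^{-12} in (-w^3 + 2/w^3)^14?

-1025024

General term: C(14,j)·(-w^3)^j·(2/w^3)^(14-j), with w-exponent 3j − 3(14−j) = 6j − 42.
Set 6j − 42 = -12: j = 5.
C(14,5) = 2002; (-1)^5 = -1; 2^9 = 512.
Coefficient = 2002 · (-1) · 512 = -1025024.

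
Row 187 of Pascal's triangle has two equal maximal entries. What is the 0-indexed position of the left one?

93

For odd n = 187, C(187,k) peaks at k = (n−1)/2 and (n+1)/2; the lower is 93.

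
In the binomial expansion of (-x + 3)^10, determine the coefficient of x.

The general term is C(10,j)·(-x)^j·(3)^(10-j); the x^1 term has j = 1.
C(10,1) = 10.
Coefficient = C(10,1) · (-1)^1 · 3^9 = 10 · (-1) · 19683 = -196830.

-196830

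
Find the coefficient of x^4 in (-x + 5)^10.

3281250

The general term is C(10,j)·(-x)^j·(5)^(10-j); the x^4 term has j = 4.
C(10,4) = 210.
Coefficient = C(10,4) · 5^6 = 210 · 15625 = 3281250.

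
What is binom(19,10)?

92378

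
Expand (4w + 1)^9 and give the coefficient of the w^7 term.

The general term is C(9,j)·(4w)^j·(1)^(9-j); the w^7 term has j = 7.
C(9,7) = 36.
Coefficient = C(9,7) · 4^7 = 36 · 16384 = 589824.

589824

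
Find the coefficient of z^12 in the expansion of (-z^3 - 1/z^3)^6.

General term: C(6,j)·(-z^3)^j·(-1/z^3)^(6-j), with z-exponent 3j − 3(6−j) = 6j − 18.
Set 6j − 18 = 12: j = 5.
C(6,5) = 6; (-1)^5 = -1; (-1)^1 = -1.
Coefficient = 6 · (-1) · (-1) = 6.

6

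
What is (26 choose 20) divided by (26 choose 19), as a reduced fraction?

7/20

C(n,k+1)/C(n,k) = (n−k)/(k+1) = (26−19)/(19+1) = 7/20.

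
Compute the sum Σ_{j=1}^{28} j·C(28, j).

Differentiating (1+x)^28 and setting x=1: Σ j·C(28,j) = 28·2^27 = 3758096384.

3758096384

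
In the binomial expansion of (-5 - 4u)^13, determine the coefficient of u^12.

-1090519040

The general term is C(13,j)·(-5)^j·(-4u)^(13-j); the u^12 term has j = 1.
C(13,1) = 13.
Coefficient = C(13,1) · (-5)^1 · (-4)^12 = 13 · (-5) · 16777216 = -1090519040.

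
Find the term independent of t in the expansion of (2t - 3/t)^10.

-1959552

General term: C(10,j)·(2t)^j·(-3/t)^(10-j), with t-exponent 1j − 1(10−j) = 2j − 10.
Set 2j − 10 = 0: j = 5.
C(10,5) = 252; 2^5 = 32; (-3)^5 = -243.
Coefficient = 252 · 32 · (-243) = -1959552.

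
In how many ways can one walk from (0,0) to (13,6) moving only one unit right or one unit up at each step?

27132

Each path is a sequence of 19 steps with 13 rights: C(19,13) = 27132.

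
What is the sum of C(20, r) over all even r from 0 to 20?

Half of (1+1)^20 + (1−1)^20 gives the even-index sum: 2^19 = 524288.

524288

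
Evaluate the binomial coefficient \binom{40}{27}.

12033222880

C(40,27) = C(40,13) by symmetry.
C(40,13) = (40·39·38·37·36·35·34·33·32·31·30·29·28) / 13! = 74931129164795904000 / 6227020800 = 12033222880.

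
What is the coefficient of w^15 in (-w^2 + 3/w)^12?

-5940

General term: C(12,j)·(-w^2)^j·(3/w)^(12-j), with w-exponent 2j − 1(12−j) = 3j − 12.
Set 3j − 12 = 15: j = 9.
C(12,9) = 220; (-1)^9 = -1; 3^3 = 27.
Coefficient = 220 · (-1) · 27 = -5940.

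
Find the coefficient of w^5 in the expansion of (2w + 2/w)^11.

337920

General term: C(11,j)·(2w)^j·(2/w)^(11-j), with w-exponent 1j − 1(11−j) = 2j − 11.
Set 2j − 11 = 5: j = 8.
C(11,8) = 165; 2^8 = 256; 2^3 = 8.
Coefficient = 165 · 256 · 8 = 337920.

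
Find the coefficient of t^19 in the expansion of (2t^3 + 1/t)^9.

General term: C(9,j)·(2t^3)^j·(1/t)^(9-j), with t-exponent 3j − 1(9−j) = 4j − 9.
Set 4j − 9 = 19: j = 7.
C(9,7) = 36; 2^7 = 128; 1^2 = 1.
Coefficient = 36 · 128 · 1 = 4608.

4608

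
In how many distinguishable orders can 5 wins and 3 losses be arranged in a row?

56

Choose positions for the wins: C(8,5) = 56.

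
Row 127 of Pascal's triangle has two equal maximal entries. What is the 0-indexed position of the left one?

63

For odd n = 127, C(127,k) peaks at k = (n−1)/2 and (n+1)/2; the lesser is 63.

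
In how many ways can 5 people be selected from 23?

This is C(23,5) = 33649.

33649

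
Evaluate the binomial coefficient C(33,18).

C(33,18) = C(33,15) by symmetry.
C(33,15) = (33·32·31·30·29·28·27·26·25·24·23·22·21·20·19) / 15! = 1356265350621941760000 / 1307674368000 = 1037158320.

1037158320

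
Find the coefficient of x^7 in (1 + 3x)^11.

721710

The general term is C(11,j)·(1)^j·(3x)^(11-j); the x^7 term has j = 4.
C(11,4) = 330.
Coefficient = C(11,4) · 3^7 = 330 · 2187 = 721710.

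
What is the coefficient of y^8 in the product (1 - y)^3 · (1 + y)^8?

Coefficient of y^8 = Σ_{j} C(3,j)·(-1)^j·C(8,8-j)·1^(8-j) for j from 0 to 3.
= 1 + (-24) + 84 + (-56) = 5.

5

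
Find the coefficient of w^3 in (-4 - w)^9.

-344064

The general term is C(9,j)·(-4)^j·(-w)^(9-j); the w^3 term has j = 6.
C(9,6) = 84.
Coefficient = C(9,6) · (-4)^6 · (-1)^3 = 84 · 4096 · (-1) = -344064.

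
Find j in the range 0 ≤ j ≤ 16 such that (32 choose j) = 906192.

C(32,j) increases on 0 ≤ j ≤ 16. C(32,5) = 201376 and C(32,6) = 906192, so j = 6.

6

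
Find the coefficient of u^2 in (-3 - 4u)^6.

19440

The general term is C(6,j)·(-3)^j·(-4u)^(6-j); the u^2 term has j = 4.
C(6,4) = 15.
Coefficient = C(6,4) · (-3)^4 · (-4)^2 = 15 · 81 · 16 = 19440.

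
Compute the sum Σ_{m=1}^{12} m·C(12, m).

24576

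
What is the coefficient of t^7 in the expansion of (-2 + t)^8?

The general term is C(8,j)·(-2)^j·(t)^(8-j); the t^7 term has j = 1.
C(8,1) = 8.
Coefficient = C(8,1) · (-2)^1 = 8 · (-2) = -16.

-16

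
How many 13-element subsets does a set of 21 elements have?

C(21,13) = C(21,8) by symmetry.
C(21,8) = (21·20·19·18·17·16·15·14) / 8! = 8204716800 / 40320 = 203490.

203490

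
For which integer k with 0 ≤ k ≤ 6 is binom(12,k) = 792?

C(12,k) increases on 0 ≤ k ≤ 6. C(12,4) = 495 and C(12,5) = 792, so k = 5.

5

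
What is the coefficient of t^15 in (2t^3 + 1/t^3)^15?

General term: C(15,j)·(2t^3)^j·(1/t^3)^(15-j), with t-exponent 3j − 3(15−j) = 6j − 45.
Set 6j − 45 = 15: j = 10.
C(15,10) = 3003; 2^10 = 1024; 1^5 = 1.
Coefficient = 3003 · 1024 · 1 = 3075072.

3075072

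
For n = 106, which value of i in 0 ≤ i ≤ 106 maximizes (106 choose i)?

53

C(106,i) is maximized at i = 106/2 = 53.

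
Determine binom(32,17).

C(32,17) = C(32,15) by symmetry.
C(32,15) = (32·31·30·29·28·27·26·25·24·23·22·21·20·19·18) / 15! = 739781100339240960000 / 1307674368000 = 565722720.

565722720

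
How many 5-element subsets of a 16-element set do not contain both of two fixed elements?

All 5-subsets: C(16,5) = 4368. Those containing both fixed elements: C(14,3) = 364.
4368 − 364 = 4004.

4004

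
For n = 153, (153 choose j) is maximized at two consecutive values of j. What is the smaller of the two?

For odd n = 153, C(153,j) peaks at j = (n−1)/2 and (n+1)/2; the smaller is 76.

76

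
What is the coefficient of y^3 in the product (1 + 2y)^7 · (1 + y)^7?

Coefficient of y^3 = Σ_{j} C(7,j)·2^j·C(7,3-j)·1^(3-j) for j from 0 to 3.
= 35 + 294 + 588 + 280 = 1197.

1197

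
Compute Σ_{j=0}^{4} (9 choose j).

256

1 + 9 + 36 + 84 + 126 = 256.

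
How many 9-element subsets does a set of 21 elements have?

293930

C(21,9) = (21·20·19·18·17·16·15·14·13) / 9! = 106661318400 / 362880 = 293930.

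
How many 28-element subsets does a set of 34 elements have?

C(34,28) = C(34,6) by symmetry.
C(34,6) = (34·33·32·31·30·29) / 6! = 968330880 / 720 = 1344904.

1344904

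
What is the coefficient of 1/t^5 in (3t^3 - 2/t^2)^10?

General term: C(10,j)·(3t^3)^j·(-2/t^2)^(10-j), with t-exponent 3j − 2(10−j) = 5j − 20.
Set 5j − 20 = -5: j = 3.
C(10,3) = 120; 3^3 = 27; (-2)^7 = -128.
Coefficient = 120 · 27 · (-128) = -414720.

-414720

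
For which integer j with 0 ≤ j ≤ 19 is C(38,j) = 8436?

3

C(38,j) increases on 0 ≤ j ≤ 19. C(38,2) = 703 and C(38,3) = 8436, so j = 3.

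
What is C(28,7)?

C(28,7) = (28·27·26·25·24·23·22) / 7! = 5967561600 / 5040 = 1184040.

1184040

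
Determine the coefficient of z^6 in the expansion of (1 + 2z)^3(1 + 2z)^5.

Coefficient of z^6 = Σ_{j} C(3,j)·2^j·C(5,6-j)·2^(6-j) for j from 1 to 3.
= 192 + 960 + 640 = 1792.

1792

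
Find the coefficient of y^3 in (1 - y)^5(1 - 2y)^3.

Coefficient of y^3 = Σ_{j} C(5,j)·(-1)^j·C(3,3-j)·(-2)^(3-j) for j from 0 to 3.
= (-8) + (-60) + (-60) + (-10) = -138.

-138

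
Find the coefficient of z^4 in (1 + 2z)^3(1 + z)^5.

225

Coefficient of z^4 = Σ_{j} C(3,j)·2^j·C(5,4-j)·1^(4-j) for j from 0 to 3.
= 5 + 60 + 120 + 40 = 225.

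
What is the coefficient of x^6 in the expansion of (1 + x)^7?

The general term is C(7,j)·(1)^j·(x)^(7-j); the x^6 term has j = 1.
C(7,1) = 7.
Coefficient = C(7,1) = 7.

7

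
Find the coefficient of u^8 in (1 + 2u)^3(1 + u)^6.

Coefficient of u^8 = Σ_{j} C(3,j)·2^j·C(6,8-j)·1^(8-j) for j from 2 to 3.
= 12 + 48 = 60.

60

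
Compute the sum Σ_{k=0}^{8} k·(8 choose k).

1024

Since k·C(8,k) = 8·C(7,k−1), the sum is 8·2^7 = 8·128 = 1024.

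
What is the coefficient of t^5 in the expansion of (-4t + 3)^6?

-18432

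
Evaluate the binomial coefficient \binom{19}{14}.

11628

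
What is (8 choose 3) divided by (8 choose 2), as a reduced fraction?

C(n,k+1)/C(n,k) = (n−k)/(k+1) = (8−2)/(2+1) = 6/3 = 2.

2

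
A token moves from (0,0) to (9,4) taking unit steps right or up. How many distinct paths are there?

Each path is a sequence of 13 steps with 9 rights: C(13,9) = 715.

715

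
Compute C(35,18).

C(35,18) = C(35,17) by symmetry.
C(35,17) = (35·34·33·32·31·30·29·28·27·26·25·24·23·22·21·20·19) / 17! = 1613955767240110694400000 / 355687428096000 = 4537567650.

4537567650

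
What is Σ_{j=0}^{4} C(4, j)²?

70

By Vandermonde's identity, Σ C(4,j)² = C(8,4) = 70.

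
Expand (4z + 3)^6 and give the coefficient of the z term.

5832

The general term is C(6,j)·(4z)^j·(3)^(6-j); the z^1 term has j = 1.
C(6,1) = 6.
Coefficient = C(6,1) · 4^1 · 3^5 = 6 · 4 · 243 = 5832.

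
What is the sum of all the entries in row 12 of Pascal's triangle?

4096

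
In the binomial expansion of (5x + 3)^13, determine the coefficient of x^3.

2111001750

The general term is C(13,j)·(5x)^j·(3)^(13-j); the x^3 term has j = 3.
C(13,3) = 286.
Coefficient = C(13,3) · 5^3 · 3^10 = 286 · 125 · 59049 = 2111001750.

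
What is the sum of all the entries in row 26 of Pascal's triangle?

67108864

The entries of row 26 sum to 2^26 = 67108864.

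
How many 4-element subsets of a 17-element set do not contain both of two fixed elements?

All 4-subsets: C(17,4) = 2380. Those containing both fixed elements: C(15,2) = 105.
2380 − 105 = 2275.

2275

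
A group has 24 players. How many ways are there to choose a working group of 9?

This is C(24,9) = 1307504.

1307504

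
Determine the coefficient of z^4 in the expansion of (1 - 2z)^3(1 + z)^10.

Coefficient of z^4 = Σ_{j} C(3,j)·(-2)^j·C(10,4-j)·1^(4-j) for j from 0 to 3.
= 210 + (-720) + 540 + (-80) = -50.

-50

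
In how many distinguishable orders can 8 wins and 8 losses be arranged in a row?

Choose positions for the wins: C(16,8) = 12870.

12870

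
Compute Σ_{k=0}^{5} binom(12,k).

1 + 12 + 66 + 220 + 495 + 792 = 1586.

1586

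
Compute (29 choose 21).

4292145

C(29,21) = C(29,8) by symmetry.
C(29,8) = (29·28·27·26·25·24·23·22) / 8! = 173059286400 / 40320 = 4292145.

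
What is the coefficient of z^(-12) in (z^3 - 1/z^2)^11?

General term: C(11,j)·(z^3)^j·(-1/z^2)^(11-j), with z-exponent 3j − 2(11−j) = 5j − 22.
Set 5j − 22 = -12: j = 2.
C(11,2) = 55; 1^2 = 1; (-1)^9 = -1.
Coefficient = 55 · 1 · (-1) = -55.

-55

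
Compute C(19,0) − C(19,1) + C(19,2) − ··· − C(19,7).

-31824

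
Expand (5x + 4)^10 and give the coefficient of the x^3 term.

The general term is C(10,j)·(5x)^j·(4)^(10-j); the x^3 term has j = 3.
C(10,3) = 120.
Coefficient = C(10,3) · 5^3 · 4^7 = 120 · 125 · 16384 = 245760000.

245760000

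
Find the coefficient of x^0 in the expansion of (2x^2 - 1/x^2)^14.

General term: C(14,j)·(2x^2)^j·(-1/x^2)^(14-j), with x-exponent 2j − 2(14−j) = 4j − 28.
Set 4j − 28 = 0: j = 7.
C(14,7) = 3432; 2^7 = 128; (-1)^7 = -1.
Coefficient = 3432 · 128 · (-1) = -439296.

-439296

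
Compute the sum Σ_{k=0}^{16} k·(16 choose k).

524288

Since k·C(16,k) = 16·C(15,k−1), the sum is 16·2^15 = 16·32768 = 524288.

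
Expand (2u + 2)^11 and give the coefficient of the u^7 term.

The general term is C(11,j)·(2u)^j·(2)^(11-j); the u^7 term has j = 7.
C(11,7) = 330.
Coefficient = C(11,7) · 2^7 · 2^4 = 330 · 128 · 16 = 675840.

675840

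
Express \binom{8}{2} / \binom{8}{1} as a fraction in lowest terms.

7/2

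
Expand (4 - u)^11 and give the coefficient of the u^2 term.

14417920

The general term is C(11,j)·(4)^j·(-u)^(11-j); the u^2 term has j = 9.
C(11,9) = 55.
Coefficient = C(11,9) · 4^9 = 55 · 262144 = 14417920.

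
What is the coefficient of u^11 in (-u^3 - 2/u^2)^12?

25344

General term: C(12,j)·(-u^3)^j·(-2/u^2)^(12-j), with u-exponent 3j − 2(12−j) = 5j − 24.
Set 5j − 24 = 11: j = 7.
C(12,7) = 792; (-1)^7 = -1; (-2)^5 = -32.
Coefficient = 792 · (-1) · (-32) = 25344.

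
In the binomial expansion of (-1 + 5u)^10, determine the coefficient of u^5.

The general term is C(10,j)·(-1)^j·(5u)^(10-j); the u^5 term has j = 5.
C(10,5) = 252.
Coefficient = C(10,5) · (-1)^5 · 5^5 = 252 · (-1) · 3125 = -787500.

-787500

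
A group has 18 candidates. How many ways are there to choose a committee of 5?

This is C(18,5) = 8568.

8568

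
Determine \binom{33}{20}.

573166440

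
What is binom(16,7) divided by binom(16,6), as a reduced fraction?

C(n,k+1)/C(n,k) = (n−k)/(k+1) = (16−6)/(6+1) = 10/7.

10/7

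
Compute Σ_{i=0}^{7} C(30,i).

2804012

1 + 30 + 435 + 4060 + 27405 + 142506 + 593775 + 2035800 = 2804012.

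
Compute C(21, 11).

352716

C(21,11) = C(21,10) by symmetry.
C(21,10) = (21·20·19·18·17·16·15·14·13·12) / 10! = 1279935820800 / 3628800 = 352716.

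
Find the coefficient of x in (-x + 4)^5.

-1280

The general term is C(5,j)·(-x)^j·(4)^(5-j); the x^1 term has j = 1.
C(5,1) = 5.
Coefficient = C(5,1) · (-1)^1 · 4^4 = 5 · (-1) · 256 = -1280.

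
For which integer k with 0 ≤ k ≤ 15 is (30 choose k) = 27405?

4

C(30,k) increases on 0 ≤ k ≤ 15. C(30,3) = 4060 and C(30,4) = 27405, so k = 4.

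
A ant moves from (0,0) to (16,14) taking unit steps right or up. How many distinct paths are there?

145422675

Each path is a sequence of 30 steps with 16 rights: C(30,16) = 145422675.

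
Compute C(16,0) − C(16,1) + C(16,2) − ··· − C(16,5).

The partial alternating sum Σ_{k=0}^{5} (−1)^k C(16,k) = (−1)^5 C(15,5) = -3003.

-3003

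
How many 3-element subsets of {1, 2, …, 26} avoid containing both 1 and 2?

2576

All 3-subsets: C(26,3) = 2600. Those containing both fixed elements: C(24,1) = 24.
2600 − 24 = 2576.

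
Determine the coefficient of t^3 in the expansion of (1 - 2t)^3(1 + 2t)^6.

-64

Coefficient of t^3 = Σ_{j} C(3,j)·(-2)^j·C(6,3-j)·2^(3-j) for j from 0 to 3.
= 160 + (-360) + 144 + (-8) = -64.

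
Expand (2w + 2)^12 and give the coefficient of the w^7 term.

3244032

The general term is C(12,j)·(2w)^j·(2)^(12-j); the w^7 term has j = 7.
C(12,7) = 792.
Coefficient = C(12,7) · 2^7 · 2^5 = 792 · 128 · 32 = 3244032.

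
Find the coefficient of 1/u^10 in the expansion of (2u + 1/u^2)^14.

General term: C(14,j)·(2u)^j·(1/u^2)^(14-j), with u-exponent 1j − 2(14−j) = 3j − 28.
Set 3j − 28 = -10: j = 6.
C(14,6) = 3003; 2^6 = 64; 1^8 = 1.
Coefficient = 3003 · 64 · 1 = 192192.

192192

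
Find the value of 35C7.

6724520

C(35,7) = (35·34·33·32·31·30·29) / 7! = 33891580800 / 5040 = 6724520.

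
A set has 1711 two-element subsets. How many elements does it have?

59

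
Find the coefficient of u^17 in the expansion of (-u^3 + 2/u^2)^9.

-144

General term: C(9,j)·(-u^3)^j·(2/u^2)^(9-j), with u-exponent 3j − 2(9−j) = 5j − 18.
Set 5j − 18 = 17: j = 7.
C(9,7) = 36; (-1)^7 = -1; 2^2 = 4.
Coefficient = 36 · (-1) · 4 = -144.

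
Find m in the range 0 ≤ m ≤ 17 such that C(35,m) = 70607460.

C(35,m) increases on 0 ≤ m ≤ 17. C(35,8) = 23535820 and C(35,9) = 70607460, so m = 9.

9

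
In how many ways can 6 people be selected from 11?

462

This is C(11,6) = 462.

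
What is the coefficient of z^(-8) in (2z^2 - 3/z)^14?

193444524

General term: C(14,j)·(2z^2)^j·(-3/z)^(14-j), with z-exponent 2j − 1(14−j) = 3j − 14.
Set 3j − 14 = -8: j = 2.
C(14,2) = 91; 2^2 = 4; (-3)^12 = 531441.
Coefficient = 91 · 4 · 531441 = 193444524.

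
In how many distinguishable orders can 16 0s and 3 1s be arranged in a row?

969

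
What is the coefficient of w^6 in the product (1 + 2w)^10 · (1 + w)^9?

312900

Coefficient of w^6 = Σ_{j} C(10,j)·2^j·C(9,6-j)·1^(6-j) for j from 0 to 6.
= 84 + 2520 + 22680 + 80640 + 120960 + 72576 + 13440 = 312900.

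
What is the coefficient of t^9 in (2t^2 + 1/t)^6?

192

General term: C(6,j)·(2t^2)^j·(1/t)^(6-j), with t-exponent 2j − 1(6−j) = 3j − 6.
Set 3j − 6 = 9: j = 5.
C(6,5) = 6; 2^5 = 32; 1^1 = 1.
Coefficient = 6 · 32 · 1 = 192.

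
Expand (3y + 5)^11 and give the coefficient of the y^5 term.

1754156250

The general term is C(11,j)·(3y)^j·(5)^(11-j); the y^5 term has j = 5.
C(11,5) = 462.
Coefficient = C(11,5) · 3^5 · 5^6 = 462 · 243 · 15625 = 1754156250.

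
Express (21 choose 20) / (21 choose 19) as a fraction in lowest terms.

C(n,k+1)/C(n,k) = (n−k)/(k+1) = (21−19)/(19+1) = 2/20 = 1/10.

1/10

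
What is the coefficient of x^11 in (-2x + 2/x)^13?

106496

General term: C(13,j)·(-2x)^j·(2/x)^(13-j), with x-exponent 1j − 1(13−j) = 2j − 13.
Set 2j − 13 = 11: j = 12.
C(13,12) = 13; (-2)^12 = 4096; 2^1 = 2.
Coefficient = 13 · 4096 · 2 = 106496.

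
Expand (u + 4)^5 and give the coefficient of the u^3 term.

160

The general term is C(5,j)·(u)^j·(4)^(5-j); the u^3 term has j = 3.
C(5,3) = 10.
Coefficient = C(5,3) · 4^2 = 10 · 16 = 160.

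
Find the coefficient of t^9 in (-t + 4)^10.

-40

The general term is C(10,j)·(-t)^j·(4)^(10-j); the t^9 term has j = 9.
C(10,9) = 10.
Coefficient = C(10,9) · (-1)^9 · 4^1 = 10 · (-1) · 4 = -40.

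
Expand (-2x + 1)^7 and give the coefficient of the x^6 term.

The general term is C(7,j)·(-2x)^j·(1)^(7-j); the x^6 term has j = 6.
C(7,6) = 7.
Coefficient = C(7,6) · (-2)^6 = 7 · 64 = 448.

448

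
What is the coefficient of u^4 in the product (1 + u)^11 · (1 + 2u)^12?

46090

Coefficient of u^4 = Σ_{j} C(11,j)·1^j·C(12,4-j)·2^(4-j) for j from 0 to 4.
= 7920 + 19360 + 14520 + 3960 + 330 = 46090.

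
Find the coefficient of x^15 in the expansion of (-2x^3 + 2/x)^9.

43008

General term: C(9,j)·(-2x^3)^j·(2/x)^(9-j), with x-exponent 3j − 1(9−j) = 4j − 9.
Set 4j − 9 = 15: j = 6.
C(9,6) = 84; (-2)^6 = 64; 2^3 = 8.
Coefficient = 84 · 64 · 8 = 43008.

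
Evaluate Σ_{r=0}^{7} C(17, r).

1 + 17 + 136 + 680 + 2380 + 6188 + 12376 + 19448 = 41226.

41226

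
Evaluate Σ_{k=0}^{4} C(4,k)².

70

Σ C(4,k)² is the coefficient of x^4 in (1+x)^4(1+x)^4 = (1+x)^8, i.e. C(8,4) = 70.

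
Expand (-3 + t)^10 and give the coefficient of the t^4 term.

153090

The general term is C(10,j)·(-3)^j·(t)^(10-j); the t^4 term has j = 6.
C(10,6) = 210.
Coefficient = C(10,6) · (-3)^6 = 210 · 729 = 153090.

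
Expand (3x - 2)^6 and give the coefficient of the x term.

The general term is C(6,j)·(3x)^j·(-2)^(6-j); the x^1 term has j = 1.
C(6,1) = 6.
Coefficient = C(6,1) · 3^1 · (-2)^5 = 6 · 3 · (-32) = -576.

-576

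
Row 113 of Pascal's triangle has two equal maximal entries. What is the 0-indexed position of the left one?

For odd n = 113, C(113,r) peaks at r = (n−1)/2 and (n+1)/2; the lesser is 56.

56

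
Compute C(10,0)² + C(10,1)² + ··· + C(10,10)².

Σ C(10,k)² is the coefficient of x^10 in (1+x)^10(1+x)^10 = (1+x)^20, i.e. C(20,10) = 184756.

184756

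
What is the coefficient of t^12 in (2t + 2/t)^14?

General term: C(14,j)·(2t)^j·(2/t)^(14-j), with t-exponent 1j − 1(14−j) = 2j − 14.
Set 2j − 14 = 12: j = 13.
C(14,13) = 14; 2^13 = 8192; 2^1 = 2.
Coefficient = 14 · 8192 · 2 = 229376.

229376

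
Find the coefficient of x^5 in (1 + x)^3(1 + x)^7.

252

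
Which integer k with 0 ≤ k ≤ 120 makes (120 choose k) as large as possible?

60

C(120,k) is maximized at k = 120/2 = 60.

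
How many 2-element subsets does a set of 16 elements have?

C(16,2) = (16·15) / 2! = 240 / 2 = 120.

120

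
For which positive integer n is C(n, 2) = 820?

41

n(n−1)/2 = 820 ⇒ n(n−1) = 1640. Since 41·40 = 1640, n = 41.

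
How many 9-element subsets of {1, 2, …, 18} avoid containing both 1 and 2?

All 9-subsets: C(18,9) = 48620. Those containing both fixed elements: C(16,7) = 11440.
48620 − 11440 = 37180.

37180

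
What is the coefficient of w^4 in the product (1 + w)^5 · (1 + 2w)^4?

Coefficient of w^4 = Σ_{j} C(5,j)·1^j·C(4,4-j)·2^(4-j) for j from 0 to 4.
= 16 + 160 + 240 + 80 + 5 = 501.

501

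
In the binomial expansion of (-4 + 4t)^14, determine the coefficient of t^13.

-3758096384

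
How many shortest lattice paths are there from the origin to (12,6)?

18564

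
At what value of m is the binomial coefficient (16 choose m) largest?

C(16,m) is maximized at m = 16/2 = 8.

8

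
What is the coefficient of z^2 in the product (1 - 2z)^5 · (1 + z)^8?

-12

Coefficient of z^2 = Σ_{j} C(5,j)·(-2)^j·C(8,2-j)·1^(2-j) for j from 0 to 2.
= 28 + (-80) + 40 = -12.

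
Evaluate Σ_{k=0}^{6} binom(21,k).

82160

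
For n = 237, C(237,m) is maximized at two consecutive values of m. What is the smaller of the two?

118

For odd n = 237, C(237,m) peaks at m = (n−1)/2 and (n+1)/2; the smaller is 118.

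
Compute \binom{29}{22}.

1560780

C(29,22) = C(29,7) by symmetry.
C(29,7) = (29·28·27·26·25·24·23) / 7! = 7866331200 / 5040 = 1560780.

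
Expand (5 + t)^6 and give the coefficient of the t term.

18750

The general term is C(6,j)·(5)^j·(t)^(6-j); the t^1 term has j = 5.
C(6,5) = 6.
Coefficient = C(6,5) · 5^5 = 6 · 3125 = 18750.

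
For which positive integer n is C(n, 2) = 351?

27

n(n−1)/2 = 351 ⇒ n(n−1) = 702. Since 27·26 = 702, n = 27.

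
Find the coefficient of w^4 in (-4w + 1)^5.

1280

The general term is C(5,j)·(-4w)^j·(1)^(5-j); the w^4 term has j = 4.
C(5,4) = 5.
Coefficient = C(5,4) · (-4)^4 = 5 · 256 = 1280.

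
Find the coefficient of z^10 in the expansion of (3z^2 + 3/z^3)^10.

2657205

General term: C(10,j)·(3z^2)^j·(3/z^3)^(10-j), with z-exponent 2j − 3(10−j) = 5j − 30.
Set 5j − 30 = 10: j = 8.
C(10,8) = 45; 3^8 = 6561; 3^2 = 9.
Coefficient = 45 · 6561 · 9 = 2657205.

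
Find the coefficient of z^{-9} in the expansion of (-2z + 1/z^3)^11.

General term: C(11,j)·(-2z)^j·(1/z^3)^(11-j), with z-exponent 1j − 3(11−j) = 4j − 33.
Set 4j − 33 = -9: j = 6.
C(11,6) = 462; (-2)^6 = 64; 1^5 = 1.
Coefficient = 462 · 64 · 1 = 29568.

29568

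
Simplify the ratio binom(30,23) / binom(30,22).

8/23

C(n,k+1)/C(n,k) = (n−k)/(k+1) = (30−22)/(22+1) = 8/23.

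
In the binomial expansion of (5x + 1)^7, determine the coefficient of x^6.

The general term is C(7,j)·(5x)^j·(1)^(7-j); the x^6 term has j = 6.
C(7,6) = 7.
Coefficient = C(7,6) · 5^6 = 7 · 15625 = 109375.

109375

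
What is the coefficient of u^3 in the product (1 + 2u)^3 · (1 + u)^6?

Coefficient of u^3 = Σ_{j} C(3,j)·2^j·C(6,3-j)·1^(3-j) for j from 0 to 3.
= 20 + 90 + 72 + 8 = 190.

190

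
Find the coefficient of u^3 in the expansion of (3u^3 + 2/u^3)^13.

General term: C(13,j)·(3u^3)^j·(2/u^3)^(13-j), with u-exponent 3j − 3(13−j) = 6j − 39.
Set 6j − 39 = 3: j = 7.
C(13,7) = 1716; 3^7 = 2187; 2^6 = 64.
Coefficient = 1716 · 2187 · 64 = 240185088.

240185088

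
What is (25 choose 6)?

177100

C(25,6) = (25·24·23·22·21·20) / 6! = 127512000 / 720 = 177100.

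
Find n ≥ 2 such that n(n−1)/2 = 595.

35

n(n−1)/2 = 595 ⇒ n(n−1) = 1190. Since 35·34 = 1190, n = 35.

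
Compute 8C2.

28

C(8,2) = (8·7) / 2! = 56 / 2 = 28.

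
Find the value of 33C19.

818809200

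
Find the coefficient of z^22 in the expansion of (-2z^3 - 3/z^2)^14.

83026944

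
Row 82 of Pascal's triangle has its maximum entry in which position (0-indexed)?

C(82,j) is maximized at j = 82/2 = 41.

41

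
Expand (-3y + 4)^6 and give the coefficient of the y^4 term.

The general term is C(6,j)·(-3y)^j·(4)^(6-j); the y^4 term has j = 4.
C(6,4) = 15.
Coefficient = C(6,4) · (-3)^4 · 4^2 = 15 · 81 · 16 = 19440.

19440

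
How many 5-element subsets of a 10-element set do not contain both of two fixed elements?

196

All 5-subsets: C(10,5) = 252. Those containing both fixed elements: C(8,3) = 56.
252 − 56 = 196.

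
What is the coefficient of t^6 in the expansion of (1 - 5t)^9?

1312500

The general term is C(9,j)·(1)^j·(-5t)^(9-j); the t^6 term has j = 3.
C(9,3) = 84.
Coefficient = C(9,3) · (-5)^6 = 84 · 15625 = 1312500.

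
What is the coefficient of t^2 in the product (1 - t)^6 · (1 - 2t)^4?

87

Coefficient of t^2 = Σ_{j} C(6,j)·(-1)^j·C(4,2-j)·(-2)^(2-j) for j from 0 to 2.
= 24 + 48 + 15 = 87.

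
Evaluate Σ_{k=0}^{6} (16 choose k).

14893

1 + 16 + 120 + 560 + 1820 + 4368 + 8008 = 14893.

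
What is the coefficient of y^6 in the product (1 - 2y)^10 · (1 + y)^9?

1428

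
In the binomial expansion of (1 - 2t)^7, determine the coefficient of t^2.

The general term is C(7,j)·(1)^j·(-2t)^(7-j); the t^2 term has j = 5.
C(7,5) = 21.
Coefficient = C(7,5) · (-2)^2 = 21 · 4 = 84.

84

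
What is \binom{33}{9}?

38567100

C(33,9) = (33·32·31·30·29·28·27·26·25) / 9! = 13995229248000 / 362880 = 38567100.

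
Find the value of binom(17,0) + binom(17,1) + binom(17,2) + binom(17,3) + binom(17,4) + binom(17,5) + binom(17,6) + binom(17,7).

41226

1 + 17 + 136 + 680 + 2380 + 6188 + 12376 + 19448 = 41226.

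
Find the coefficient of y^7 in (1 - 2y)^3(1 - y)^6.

-198

Coefficient of y^7 = Σ_{j} C(3,j)·(-2)^j·C(6,7-j)·(-1)^(7-j) for j from 1 to 3.
= (-6) + (-72) + (-120) = -198.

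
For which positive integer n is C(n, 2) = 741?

39

n(n−1)/2 = 741 ⇒ n(n−1) = 1482. Since 39·38 = 1482, n = 39.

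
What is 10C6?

210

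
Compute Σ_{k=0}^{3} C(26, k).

1 + 26 + 325 + 2600 = 2952.

2952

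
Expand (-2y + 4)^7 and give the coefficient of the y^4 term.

35840

The general term is C(7,j)·(-2y)^j·(4)^(7-j); the y^4 term has j = 4.
C(7,4) = 35.
Coefficient = C(7,4) · (-2)^4 · 4^3 = 35 · 16 · 64 = 35840.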